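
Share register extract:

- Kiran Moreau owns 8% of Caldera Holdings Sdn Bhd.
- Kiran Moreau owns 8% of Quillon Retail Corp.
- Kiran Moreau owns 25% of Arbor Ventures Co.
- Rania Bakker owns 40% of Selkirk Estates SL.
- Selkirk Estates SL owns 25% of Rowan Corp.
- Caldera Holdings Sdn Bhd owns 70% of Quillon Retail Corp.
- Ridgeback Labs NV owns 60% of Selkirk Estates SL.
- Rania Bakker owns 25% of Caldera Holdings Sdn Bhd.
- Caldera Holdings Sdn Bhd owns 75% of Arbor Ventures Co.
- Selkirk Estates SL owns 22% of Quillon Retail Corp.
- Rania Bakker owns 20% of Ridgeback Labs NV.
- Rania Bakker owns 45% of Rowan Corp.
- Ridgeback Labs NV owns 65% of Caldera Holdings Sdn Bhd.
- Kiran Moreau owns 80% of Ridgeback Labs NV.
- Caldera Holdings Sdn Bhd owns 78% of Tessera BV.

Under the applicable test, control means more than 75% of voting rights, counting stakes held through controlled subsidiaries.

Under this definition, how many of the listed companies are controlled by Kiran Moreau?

Kiran holds 80% of Ridgeback, so Kiran controls Ridgeback.
No other company's threshold is met.
Kiran controls 1 company.

1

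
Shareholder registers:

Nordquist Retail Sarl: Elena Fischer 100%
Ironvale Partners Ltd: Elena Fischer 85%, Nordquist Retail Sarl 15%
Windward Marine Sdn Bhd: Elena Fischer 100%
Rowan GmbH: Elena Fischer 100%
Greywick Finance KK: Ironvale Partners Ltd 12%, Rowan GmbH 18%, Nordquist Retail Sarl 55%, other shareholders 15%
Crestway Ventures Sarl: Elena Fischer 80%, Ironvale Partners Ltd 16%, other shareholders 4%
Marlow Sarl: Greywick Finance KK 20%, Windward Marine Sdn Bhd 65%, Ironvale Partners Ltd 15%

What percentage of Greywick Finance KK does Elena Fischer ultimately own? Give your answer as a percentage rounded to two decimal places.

85.00%

Elena reaches Greywick along 4 paths.
Via Ironvale: 85% × 12% = 10.2%.
Via Nordquist → Ironvale: 100% × 15% × 12% = 1.8%.
Via Rowan: 100% × 18% = 18%.
Via Nordquist: 100% × 55% = 55%.
Total: 10.2% + 1.8% + 18% + 55% = 85%.
Rounded: 85.00%.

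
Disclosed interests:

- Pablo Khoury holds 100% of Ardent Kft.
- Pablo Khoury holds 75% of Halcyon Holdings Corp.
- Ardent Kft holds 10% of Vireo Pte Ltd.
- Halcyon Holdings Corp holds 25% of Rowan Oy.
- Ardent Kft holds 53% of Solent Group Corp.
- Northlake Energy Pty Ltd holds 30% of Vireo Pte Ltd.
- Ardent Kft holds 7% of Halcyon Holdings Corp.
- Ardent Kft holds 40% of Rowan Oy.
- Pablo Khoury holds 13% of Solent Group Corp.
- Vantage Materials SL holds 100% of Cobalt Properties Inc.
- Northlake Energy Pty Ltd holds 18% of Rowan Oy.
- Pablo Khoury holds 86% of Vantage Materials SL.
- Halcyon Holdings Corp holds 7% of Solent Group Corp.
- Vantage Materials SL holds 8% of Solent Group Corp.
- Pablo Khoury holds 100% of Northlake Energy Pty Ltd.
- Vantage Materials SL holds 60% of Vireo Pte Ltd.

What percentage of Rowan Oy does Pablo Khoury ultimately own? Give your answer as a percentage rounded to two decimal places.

78.50%

Pablo reaches Rowan along 4 paths.
Via Ardent: 100% × 40% = 40%.
Via Northlake: 100% × 18% = 18%.
Via Halcyon: 75% × 25% = 18.75%.
Via Ardent → Halcyon: 100% × 7% × 25% = 1.75%.
Total: 40% + 18% + 18.75% + 1.75% = 78.5%.
Rounded: 78.50%.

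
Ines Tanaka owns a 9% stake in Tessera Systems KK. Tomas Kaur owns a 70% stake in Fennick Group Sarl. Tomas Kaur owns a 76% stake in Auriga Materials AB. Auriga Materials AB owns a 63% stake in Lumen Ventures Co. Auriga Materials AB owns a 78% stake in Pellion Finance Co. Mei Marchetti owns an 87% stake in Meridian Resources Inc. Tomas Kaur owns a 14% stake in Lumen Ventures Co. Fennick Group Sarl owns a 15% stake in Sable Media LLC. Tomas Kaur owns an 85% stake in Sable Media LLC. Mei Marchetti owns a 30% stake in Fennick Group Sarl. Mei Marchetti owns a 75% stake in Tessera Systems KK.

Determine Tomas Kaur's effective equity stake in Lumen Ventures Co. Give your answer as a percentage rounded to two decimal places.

61.88%

Tomas reaches Lumen along 2 paths.
Direct stake: 14% = 14%.
Via Auriga: 76% × 63% = 47.88%.
Total: 14% + 47.88% = 61.88%.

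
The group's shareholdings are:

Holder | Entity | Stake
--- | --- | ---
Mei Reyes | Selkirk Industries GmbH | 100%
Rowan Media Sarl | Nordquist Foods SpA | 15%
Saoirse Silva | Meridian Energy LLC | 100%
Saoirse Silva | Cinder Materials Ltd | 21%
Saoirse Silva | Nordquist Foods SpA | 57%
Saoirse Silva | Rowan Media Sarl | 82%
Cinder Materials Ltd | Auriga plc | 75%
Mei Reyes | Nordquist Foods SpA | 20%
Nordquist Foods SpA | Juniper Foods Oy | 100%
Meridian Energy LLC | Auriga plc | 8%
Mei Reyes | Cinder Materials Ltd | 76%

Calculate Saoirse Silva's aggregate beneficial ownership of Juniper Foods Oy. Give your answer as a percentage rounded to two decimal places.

69.30%

Saoirse reaches Juniper along 2 paths.
Via Rowan → Nordquist: 82% × 15% × 100% = 12.3%.
Via Nordquist: 57% × 100% = 57%.
Total: 12.3% + 57% = 69.3%.
Rounded: 69.30%.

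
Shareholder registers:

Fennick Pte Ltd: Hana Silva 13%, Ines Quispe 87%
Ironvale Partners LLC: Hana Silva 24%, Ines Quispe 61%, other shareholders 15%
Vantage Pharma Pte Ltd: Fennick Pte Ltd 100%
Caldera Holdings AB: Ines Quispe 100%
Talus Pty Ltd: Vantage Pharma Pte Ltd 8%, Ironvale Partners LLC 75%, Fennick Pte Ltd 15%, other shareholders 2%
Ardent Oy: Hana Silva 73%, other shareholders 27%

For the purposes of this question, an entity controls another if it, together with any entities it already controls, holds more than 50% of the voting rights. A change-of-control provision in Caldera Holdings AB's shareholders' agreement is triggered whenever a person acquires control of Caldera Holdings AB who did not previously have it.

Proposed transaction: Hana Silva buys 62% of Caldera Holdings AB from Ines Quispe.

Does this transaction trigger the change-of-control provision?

The purchase adds only to Hana's holdings (Ines's stake shrinks), so Hana is the only person who could newly come to control Caldera.
Hana holds 73% of Ardent, so Hana controls Ardent.
Neither Hana nor any entity Hana controls holds any voting interest in Caldera.
So before the transaction, Hana does not control Caldera.
After the purchase, Hana holds 62% of Caldera directly, and Ines's stake falls to 38%.
Hana holds 62% of Caldera, so Hana controls Caldera.
Hana did not control Caldera before and does after, so the clause is triggered.

Yes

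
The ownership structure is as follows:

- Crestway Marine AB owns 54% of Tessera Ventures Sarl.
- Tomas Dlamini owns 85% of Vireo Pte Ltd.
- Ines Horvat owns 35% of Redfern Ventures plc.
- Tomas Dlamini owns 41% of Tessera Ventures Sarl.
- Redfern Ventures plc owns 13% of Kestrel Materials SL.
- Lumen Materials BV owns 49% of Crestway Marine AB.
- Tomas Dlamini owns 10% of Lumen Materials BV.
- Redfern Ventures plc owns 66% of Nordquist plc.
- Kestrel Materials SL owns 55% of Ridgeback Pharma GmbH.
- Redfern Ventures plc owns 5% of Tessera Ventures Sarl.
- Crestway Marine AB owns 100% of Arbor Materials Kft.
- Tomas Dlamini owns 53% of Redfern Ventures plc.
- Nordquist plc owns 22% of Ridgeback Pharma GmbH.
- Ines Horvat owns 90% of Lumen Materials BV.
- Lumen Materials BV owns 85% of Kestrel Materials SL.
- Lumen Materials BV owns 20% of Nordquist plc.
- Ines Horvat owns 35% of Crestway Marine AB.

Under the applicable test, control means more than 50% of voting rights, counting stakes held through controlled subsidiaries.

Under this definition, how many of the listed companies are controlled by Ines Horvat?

6

Ines holds 90% of Lumen, so Ines controls Lumen.
Lumen and Ines together hold 49% + 35% = 84% of Crestway, so Ines controls Crestway.
Lumen holds 85% of Kestrel, so Ines controls Kestrel.
Kestrel holds 55% of Ridgeback, so Ines controls Ridgeback.
Crestway holds 54% of Tessera, so Ines controls Tessera.
Crestway holds 100% of Arbor, so Ines controls Arbor.
No other company's threshold is met.
Ines controls 6 companies.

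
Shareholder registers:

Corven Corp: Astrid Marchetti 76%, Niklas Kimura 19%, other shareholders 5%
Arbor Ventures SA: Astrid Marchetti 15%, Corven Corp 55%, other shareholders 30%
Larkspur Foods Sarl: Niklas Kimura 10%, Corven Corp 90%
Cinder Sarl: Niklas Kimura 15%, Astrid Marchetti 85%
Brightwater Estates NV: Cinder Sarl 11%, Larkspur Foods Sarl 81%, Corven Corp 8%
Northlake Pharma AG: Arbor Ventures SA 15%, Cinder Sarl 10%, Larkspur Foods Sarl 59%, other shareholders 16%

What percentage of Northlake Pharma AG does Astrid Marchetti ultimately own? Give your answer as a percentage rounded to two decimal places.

Astrid reaches Northlake along 4 paths.
Via Arbor: 15% × 15% = 2.25%.
Via Corven → Arbor: 76% × 55% × 15% = 6.27%.
Via Cinder: 85% × 10% = 8.5%.
Via Corven → Larkspur: 76% × 90% × 59% = 40.356%.
Total: 2.25% + 6.27% + 8.5% + 40.356% = 57.376%.
Rounded: 57.38%.

57.38%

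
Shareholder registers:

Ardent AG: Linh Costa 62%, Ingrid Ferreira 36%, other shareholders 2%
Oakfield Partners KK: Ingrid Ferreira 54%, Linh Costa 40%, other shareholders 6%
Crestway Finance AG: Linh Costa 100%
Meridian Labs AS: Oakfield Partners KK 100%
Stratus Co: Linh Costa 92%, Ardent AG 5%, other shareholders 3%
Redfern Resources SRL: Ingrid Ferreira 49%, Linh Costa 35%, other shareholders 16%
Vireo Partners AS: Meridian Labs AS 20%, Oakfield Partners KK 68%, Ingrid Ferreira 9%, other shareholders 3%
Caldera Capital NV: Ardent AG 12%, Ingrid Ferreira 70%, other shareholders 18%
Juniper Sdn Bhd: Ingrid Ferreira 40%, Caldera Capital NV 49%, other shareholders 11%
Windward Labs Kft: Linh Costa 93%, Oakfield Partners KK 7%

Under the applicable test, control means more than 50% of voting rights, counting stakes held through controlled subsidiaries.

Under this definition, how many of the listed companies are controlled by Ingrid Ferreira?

Ingrid holds 54% of Oakfield, so Ingrid controls Oakfield.
Oakfield holds 100% of Meridian, so Ingrid controls Meridian.
Meridian and Oakfield and Ingrid together hold 20% + 68% + 9% = 97% of Vireo, so Ingrid controls Vireo.
Ingrid holds 70% of Caldera, so Ingrid controls Caldera.
Ingrid and Caldera together hold 40% + 49% = 89% of Juniper, so Ingrid controls Juniper.
No other company's threshold is met.
Ingrid controls 5 companies.

5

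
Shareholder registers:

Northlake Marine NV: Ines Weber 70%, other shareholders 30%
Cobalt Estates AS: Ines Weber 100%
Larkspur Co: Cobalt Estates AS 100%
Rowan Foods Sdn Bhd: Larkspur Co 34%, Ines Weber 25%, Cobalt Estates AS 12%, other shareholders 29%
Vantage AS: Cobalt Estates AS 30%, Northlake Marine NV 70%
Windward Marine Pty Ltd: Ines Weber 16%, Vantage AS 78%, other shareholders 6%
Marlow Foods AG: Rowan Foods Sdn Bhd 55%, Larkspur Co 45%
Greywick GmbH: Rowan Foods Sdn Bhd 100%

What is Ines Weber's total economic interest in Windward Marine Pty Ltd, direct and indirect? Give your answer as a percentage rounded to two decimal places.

77.62%

Ines reaches Windward along 3 paths.
Direct stake: 16% = 16%.
Via Cobalt → Vantage: 100% × 30% × 78% = 23.4%.
Via Northlake → Vantage: 70% × 70% × 78% = 38.22%.
Total: 16% + 23.4% + 38.22% = 77.62%.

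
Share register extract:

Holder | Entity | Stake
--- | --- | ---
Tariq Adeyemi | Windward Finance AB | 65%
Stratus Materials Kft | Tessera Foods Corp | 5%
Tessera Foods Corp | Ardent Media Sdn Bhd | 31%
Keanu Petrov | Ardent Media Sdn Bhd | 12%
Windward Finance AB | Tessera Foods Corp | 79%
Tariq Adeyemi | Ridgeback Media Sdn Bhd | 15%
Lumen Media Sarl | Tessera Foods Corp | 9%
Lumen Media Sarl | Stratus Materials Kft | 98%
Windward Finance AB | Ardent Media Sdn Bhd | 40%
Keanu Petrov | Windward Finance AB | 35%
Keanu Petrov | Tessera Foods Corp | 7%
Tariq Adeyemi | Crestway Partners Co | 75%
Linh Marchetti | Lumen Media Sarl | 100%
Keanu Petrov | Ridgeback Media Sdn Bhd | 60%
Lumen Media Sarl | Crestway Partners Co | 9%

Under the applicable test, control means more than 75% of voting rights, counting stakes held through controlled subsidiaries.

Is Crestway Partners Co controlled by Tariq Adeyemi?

Tariq's largest direct stake is 75% in Crestway, which does not meet the threshold, so Tariq controls no company.
In Crestway, Tariq's side holds only 75%, not > 75%.
So Tariq does not control Crestway.

No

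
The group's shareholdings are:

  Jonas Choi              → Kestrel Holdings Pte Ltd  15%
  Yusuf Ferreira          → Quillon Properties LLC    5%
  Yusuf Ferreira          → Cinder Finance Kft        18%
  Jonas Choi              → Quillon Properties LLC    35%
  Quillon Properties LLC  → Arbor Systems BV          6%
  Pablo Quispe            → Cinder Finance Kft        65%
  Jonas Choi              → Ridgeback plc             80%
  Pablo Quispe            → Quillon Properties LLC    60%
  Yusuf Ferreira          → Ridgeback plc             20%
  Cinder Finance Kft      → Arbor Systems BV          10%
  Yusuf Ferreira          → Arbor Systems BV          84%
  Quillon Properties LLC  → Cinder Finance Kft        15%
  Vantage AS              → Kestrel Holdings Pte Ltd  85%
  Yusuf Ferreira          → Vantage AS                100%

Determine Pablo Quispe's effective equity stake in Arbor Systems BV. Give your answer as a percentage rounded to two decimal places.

Pablo reaches Arbor along 3 paths.
Via Quillon → Cinder: 60% × 15% × 10% = 0.9%.
Via Cinder: 65% × 10% = 6.5%.
Via Quillon: 60% × 6% = 3.6%.
Total: 0.9% + 6.5% + 3.6% = 11%.
Rounded: 11.00%.

11.00%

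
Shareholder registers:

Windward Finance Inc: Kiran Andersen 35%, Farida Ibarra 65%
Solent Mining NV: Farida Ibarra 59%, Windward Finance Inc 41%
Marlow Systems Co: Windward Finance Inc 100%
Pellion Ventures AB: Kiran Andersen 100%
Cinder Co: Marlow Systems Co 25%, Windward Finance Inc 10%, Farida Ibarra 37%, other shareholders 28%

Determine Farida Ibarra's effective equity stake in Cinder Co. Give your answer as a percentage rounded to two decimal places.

59.75%

Farida reaches Cinder along 3 paths.
Via Windward → Marlow: 65% × 100% × 25% = 16.25%.
Via Windward: 65% × 10% = 6.5%.
Direct stake: 37% = 37%.
Total: 16.25% + 6.5% + 37% = 59.75%.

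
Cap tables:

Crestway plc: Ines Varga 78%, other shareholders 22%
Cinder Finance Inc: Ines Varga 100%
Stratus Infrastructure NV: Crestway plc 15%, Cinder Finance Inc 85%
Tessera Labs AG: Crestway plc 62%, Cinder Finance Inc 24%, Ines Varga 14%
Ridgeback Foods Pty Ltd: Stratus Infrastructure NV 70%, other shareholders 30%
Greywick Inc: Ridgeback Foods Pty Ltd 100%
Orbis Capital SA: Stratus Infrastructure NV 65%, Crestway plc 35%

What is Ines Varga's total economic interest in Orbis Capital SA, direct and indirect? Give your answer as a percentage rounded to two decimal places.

Ines reaches Orbis along 3 paths.
Via Crestway → Stratus: 78% × 15% × 65% = 7.605%.
Via Cinder → Stratus: 100% × 85% × 65% = 55.25%.
Via Crestway: 78% × 35% = 27.3%.
Total: 7.605% + 55.25% + 27.3% = 90.155%.
Rounded: 90.16%.

90.16%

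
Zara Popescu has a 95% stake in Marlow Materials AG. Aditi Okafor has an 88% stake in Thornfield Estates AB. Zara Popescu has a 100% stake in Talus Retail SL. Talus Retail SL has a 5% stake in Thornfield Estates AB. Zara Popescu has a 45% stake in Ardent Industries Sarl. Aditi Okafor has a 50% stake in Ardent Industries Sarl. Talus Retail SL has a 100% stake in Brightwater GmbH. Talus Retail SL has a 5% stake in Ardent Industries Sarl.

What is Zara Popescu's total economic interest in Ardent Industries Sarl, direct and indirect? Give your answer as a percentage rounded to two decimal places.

50.00%

Zara reaches Ardent along 2 paths.
Via Talus: 100% × 5% = 5%.
Direct stake: 45% = 45%.
Total: 5% + 45% = 50%.
Rounded: 50.00%.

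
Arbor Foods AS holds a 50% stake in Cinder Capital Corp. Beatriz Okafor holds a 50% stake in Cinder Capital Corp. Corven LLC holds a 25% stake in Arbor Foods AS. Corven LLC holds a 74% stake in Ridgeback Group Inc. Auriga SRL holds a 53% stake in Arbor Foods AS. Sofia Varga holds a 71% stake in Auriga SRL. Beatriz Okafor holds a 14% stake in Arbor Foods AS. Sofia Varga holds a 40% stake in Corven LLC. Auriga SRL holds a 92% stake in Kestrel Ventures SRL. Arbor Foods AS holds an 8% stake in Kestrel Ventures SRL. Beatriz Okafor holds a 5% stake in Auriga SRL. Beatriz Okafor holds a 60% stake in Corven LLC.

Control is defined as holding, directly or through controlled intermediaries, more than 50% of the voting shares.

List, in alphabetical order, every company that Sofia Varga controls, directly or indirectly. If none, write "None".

Sofia holds 71% of Auriga, so Sofia controls Auriga.
Auriga holds 53% of Arbor, so Sofia controls Arbor.
Auriga and Arbor together hold 92% + 8% = 100% of Kestrel, so Sofia controls Kestrel.
No other company's threshold is met.

Arbor Foods AS, Auriga SRL, Kestrel Ventures SRL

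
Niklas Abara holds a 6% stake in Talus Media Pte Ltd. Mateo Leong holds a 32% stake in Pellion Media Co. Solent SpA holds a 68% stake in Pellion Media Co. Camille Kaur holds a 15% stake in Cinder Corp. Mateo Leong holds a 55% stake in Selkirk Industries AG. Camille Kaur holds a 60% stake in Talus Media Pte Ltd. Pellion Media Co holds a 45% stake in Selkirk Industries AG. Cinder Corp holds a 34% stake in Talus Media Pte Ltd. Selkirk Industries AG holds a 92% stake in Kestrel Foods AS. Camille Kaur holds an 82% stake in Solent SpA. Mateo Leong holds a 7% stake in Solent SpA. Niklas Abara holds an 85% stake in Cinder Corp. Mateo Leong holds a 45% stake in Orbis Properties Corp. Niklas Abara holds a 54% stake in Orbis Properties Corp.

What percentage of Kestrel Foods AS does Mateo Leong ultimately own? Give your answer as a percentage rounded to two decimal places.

Mateo reaches Kestrel along 3 paths.
Via Solent → Pellion → Selkirk: 7% × 68% × 45% × 92% = 1.97064%.
Via Pellion → Selkirk: 32% × 45% × 92% = 13.248%.
Via Selkirk: 55% × 92% = 50.6%.
Total: 1.97064% + 13.248% + 50.6% = 65.81864%.
Rounded: 65.82%.

65.82%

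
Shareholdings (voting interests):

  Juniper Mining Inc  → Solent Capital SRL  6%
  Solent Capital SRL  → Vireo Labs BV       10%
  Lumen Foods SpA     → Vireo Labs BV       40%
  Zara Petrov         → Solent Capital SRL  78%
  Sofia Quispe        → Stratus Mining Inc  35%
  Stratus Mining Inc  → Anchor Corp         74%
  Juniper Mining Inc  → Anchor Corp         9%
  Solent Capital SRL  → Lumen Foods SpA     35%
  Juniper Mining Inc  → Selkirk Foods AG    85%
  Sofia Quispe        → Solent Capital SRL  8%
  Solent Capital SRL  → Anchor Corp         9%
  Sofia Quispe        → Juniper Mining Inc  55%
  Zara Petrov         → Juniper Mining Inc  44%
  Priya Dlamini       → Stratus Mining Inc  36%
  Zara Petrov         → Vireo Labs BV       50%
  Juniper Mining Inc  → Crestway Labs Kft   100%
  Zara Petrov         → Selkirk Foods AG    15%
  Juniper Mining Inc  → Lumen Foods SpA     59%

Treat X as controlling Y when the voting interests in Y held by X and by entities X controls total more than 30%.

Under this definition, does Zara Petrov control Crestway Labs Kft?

Zara holds 44% of Juniper, so Zara controls Juniper.
Juniper holds 100% of Crestway, so Zara controls Crestway.

Yes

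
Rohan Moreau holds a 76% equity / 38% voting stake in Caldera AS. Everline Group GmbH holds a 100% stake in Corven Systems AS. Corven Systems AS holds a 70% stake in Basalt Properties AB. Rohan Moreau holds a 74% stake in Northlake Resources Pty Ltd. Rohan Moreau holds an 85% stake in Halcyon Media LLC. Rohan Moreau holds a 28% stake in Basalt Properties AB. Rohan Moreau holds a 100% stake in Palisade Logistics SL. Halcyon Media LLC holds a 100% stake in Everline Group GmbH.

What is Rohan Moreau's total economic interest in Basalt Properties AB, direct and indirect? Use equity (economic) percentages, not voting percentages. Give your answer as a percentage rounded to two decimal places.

87.50%

Rohan reaches Basalt along 2 paths.
Via Halcyon → Everline → Corven: 85% × 100% × 100% × 70% = 59.5%.
Direct stake: 28% = 28%.
Total: 59.5% + 28% = 87.5%.
Rounded: 87.50%.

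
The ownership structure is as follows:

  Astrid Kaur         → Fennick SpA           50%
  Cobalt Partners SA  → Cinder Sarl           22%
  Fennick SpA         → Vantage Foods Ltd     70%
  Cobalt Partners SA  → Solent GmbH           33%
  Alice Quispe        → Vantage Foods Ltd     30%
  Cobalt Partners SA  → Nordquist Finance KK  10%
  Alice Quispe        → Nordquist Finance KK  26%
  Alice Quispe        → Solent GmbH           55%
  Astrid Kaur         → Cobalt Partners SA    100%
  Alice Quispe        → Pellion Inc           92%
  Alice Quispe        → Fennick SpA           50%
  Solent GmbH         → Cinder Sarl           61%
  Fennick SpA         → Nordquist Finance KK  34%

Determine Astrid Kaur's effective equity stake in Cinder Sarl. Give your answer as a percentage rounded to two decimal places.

Astrid reaches Cinder along 2 paths.
Via Cobalt: 100% × 22% = 22%.
Via Cobalt → Solent: 100% × 33% × 61% = 20.13%.
Total: 22% + 20.13% = 42.13%.

42.13%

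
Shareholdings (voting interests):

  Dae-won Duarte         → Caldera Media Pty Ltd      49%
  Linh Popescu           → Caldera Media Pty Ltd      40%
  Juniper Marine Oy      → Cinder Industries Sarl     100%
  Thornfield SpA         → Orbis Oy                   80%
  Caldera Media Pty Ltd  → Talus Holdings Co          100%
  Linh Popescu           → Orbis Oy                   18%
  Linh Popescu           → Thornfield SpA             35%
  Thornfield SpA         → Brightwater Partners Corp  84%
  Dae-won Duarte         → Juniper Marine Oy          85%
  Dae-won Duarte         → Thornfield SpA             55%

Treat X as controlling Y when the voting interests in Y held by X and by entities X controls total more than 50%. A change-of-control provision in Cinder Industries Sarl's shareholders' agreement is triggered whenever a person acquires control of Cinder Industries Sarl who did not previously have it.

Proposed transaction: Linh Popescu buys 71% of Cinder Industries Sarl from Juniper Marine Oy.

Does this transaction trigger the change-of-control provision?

The purchase adds only to Linh's holdings (Juniper's stake shrinks), so Linh is the only person who could newly come to control Cinder.
Linh's largest direct stake is 40% in Caldera, which does not meet the threshold, so Linh controls no company.
Neither Linh nor any entity Linh controls holds any voting interest in Cinder.
So before the transaction, Linh does not control Cinder.
After the purchase, Linh holds 71% of Cinder directly, and Juniper's stake falls to 29%.
Linh holds 71% of Cinder, so Linh controls Cinder.
Linh did not control Cinder before and does after, so the clause is triggered.

Yes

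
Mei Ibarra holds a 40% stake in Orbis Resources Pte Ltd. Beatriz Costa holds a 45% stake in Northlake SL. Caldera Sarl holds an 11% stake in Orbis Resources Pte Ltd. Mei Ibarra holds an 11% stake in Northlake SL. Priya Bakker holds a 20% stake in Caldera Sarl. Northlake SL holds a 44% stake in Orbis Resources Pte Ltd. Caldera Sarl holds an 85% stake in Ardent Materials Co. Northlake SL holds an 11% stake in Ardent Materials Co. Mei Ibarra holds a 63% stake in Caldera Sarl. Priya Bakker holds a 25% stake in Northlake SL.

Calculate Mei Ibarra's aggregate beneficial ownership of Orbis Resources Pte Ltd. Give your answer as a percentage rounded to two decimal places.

Mei reaches Orbis along 3 paths.
Via Caldera: 63% × 11% = 6.93%.
Direct stake: 40% = 40%.
Via Northlake: 11% × 44% = 4.84%.
Total: 6.93% + 40% + 4.84% = 51.77%.

51.77%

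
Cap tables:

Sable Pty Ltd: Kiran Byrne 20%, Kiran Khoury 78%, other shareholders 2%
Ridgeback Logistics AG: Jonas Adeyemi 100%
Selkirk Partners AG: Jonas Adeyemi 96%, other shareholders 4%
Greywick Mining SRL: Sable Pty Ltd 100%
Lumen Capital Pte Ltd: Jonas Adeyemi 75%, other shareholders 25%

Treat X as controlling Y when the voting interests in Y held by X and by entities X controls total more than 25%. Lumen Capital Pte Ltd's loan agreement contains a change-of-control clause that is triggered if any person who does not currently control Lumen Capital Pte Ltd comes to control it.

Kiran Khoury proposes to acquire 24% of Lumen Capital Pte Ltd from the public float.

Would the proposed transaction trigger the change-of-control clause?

No

The purchase changes only Kiran Khoury's holdings, so Kiran Khoury is the only person who could newly come to control Lumen.
Kiran Khoury holds 78% of Sable, so Kiran Khoury controls Sable.
Sable holds 100% of Greywick, so Kiran Khoury controls Greywick.
Neither Kiran Khoury nor any entity Kiran Khoury controls holds any voting interest in Lumen.
So before the transaction, Kiran Khoury does not control Lumen.
After the purchase, Kiran Khoury holds 24% of Lumen directly.
After the transaction, Kiran Khoury's side holds 24% of Lumen, not > 25%, so Kiran Khoury still does not control Lumen.
No new person acquires control, so the clause is not triggered.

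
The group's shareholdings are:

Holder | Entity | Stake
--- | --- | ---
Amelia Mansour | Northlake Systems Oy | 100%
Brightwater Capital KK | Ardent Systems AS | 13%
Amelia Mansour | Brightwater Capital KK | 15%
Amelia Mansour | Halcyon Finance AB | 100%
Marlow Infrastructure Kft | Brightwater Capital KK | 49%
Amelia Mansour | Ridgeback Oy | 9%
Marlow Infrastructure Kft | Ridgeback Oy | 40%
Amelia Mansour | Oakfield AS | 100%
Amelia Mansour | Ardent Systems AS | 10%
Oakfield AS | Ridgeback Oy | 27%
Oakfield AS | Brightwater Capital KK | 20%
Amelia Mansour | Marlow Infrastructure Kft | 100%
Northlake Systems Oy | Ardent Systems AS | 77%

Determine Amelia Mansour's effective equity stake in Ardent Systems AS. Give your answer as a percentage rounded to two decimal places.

97.92%

Amelia reaches Ardent along 5 paths.
Direct stake: 10% = 10%.
Via Brightwater: 15% × 13% = 1.95%.
Via Oakfield → Brightwater: 100% × 20% × 13% = 2.6%.
Via Marlow → Brightwater: 100% × 49% × 13% = 6.37%.
Via Northlake: 100% × 77% = 77%.
Total: 10% + 1.95% + 2.6% + 6.37% + 77% = 97.92%.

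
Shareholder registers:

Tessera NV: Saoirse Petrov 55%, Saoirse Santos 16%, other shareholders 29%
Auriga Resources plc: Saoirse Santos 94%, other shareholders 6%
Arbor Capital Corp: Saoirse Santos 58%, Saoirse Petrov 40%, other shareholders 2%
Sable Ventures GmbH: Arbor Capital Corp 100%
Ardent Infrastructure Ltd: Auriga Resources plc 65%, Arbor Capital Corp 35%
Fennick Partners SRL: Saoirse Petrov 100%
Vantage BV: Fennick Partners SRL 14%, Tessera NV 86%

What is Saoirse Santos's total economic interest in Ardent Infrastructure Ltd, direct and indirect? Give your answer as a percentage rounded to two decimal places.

81.40%

Saoirse Santos reaches Ardent along 2 paths.
Via Auriga: 94% × 65% = 61.1%.
Via Arbor: 58% × 35% = 20.3%.
Total: 61.1% + 20.3% = 81.4%.
Rounded: 81.40%.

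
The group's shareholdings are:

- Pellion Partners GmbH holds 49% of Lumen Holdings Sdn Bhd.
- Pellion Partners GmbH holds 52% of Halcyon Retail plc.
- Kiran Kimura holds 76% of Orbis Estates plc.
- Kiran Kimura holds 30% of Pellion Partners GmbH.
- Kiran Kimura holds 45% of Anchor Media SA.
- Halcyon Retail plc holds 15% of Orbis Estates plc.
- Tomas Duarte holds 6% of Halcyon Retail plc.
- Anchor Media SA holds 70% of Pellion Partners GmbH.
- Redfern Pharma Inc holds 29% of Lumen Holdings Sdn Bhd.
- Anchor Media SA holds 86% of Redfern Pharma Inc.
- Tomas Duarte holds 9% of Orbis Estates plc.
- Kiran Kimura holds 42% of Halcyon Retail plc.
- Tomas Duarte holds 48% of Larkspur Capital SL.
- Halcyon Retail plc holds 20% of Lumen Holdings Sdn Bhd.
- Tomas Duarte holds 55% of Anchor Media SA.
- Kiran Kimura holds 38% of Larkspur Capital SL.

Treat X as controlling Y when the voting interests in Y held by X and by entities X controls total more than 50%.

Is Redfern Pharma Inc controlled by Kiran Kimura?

No

Kiran holds 76% of Orbis, so Kiran controls Orbis.
Neither Kiran nor any entity Kiran controls holds any voting interest in Redfern.
So Kiran does not control Redfern.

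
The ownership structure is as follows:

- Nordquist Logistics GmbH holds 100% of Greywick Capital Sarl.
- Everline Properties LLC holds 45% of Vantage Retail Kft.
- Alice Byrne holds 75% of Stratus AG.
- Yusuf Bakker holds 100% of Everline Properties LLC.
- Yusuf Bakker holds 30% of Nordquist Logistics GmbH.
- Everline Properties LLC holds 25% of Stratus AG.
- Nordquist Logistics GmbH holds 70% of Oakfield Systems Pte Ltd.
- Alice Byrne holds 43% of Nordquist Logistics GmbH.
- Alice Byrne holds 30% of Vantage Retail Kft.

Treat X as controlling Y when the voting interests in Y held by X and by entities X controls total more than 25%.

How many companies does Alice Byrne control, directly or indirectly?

Alice holds 43% of Nordquist, so Alice controls Nordquist.
Nordquist holds 70% of Oakfield, so Alice controls Oakfield.
Alice holds 30% of Vantage, so Alice controls Vantage.
Alice holds 75% of Stratus, so Alice controls Stratus.
Nordquist holds 100% of Greywick, so Alice controls Greywick.
No other company's threshold is met.
Alice controls 5 companies.

5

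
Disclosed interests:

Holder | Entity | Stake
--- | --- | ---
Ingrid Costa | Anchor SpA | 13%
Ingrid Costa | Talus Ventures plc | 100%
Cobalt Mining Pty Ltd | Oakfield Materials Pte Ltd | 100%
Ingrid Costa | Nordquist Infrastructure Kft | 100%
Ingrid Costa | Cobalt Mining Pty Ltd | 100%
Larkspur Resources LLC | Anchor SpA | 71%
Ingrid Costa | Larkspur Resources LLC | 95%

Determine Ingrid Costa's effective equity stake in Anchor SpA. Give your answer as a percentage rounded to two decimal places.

80.45%

Ingrid reaches Anchor along 2 paths.
Via Larkspur: 95% × 71% = 67.45%.
Direct stake: 13% = 13%.
Total: 67.45% + 13% = 80.45%.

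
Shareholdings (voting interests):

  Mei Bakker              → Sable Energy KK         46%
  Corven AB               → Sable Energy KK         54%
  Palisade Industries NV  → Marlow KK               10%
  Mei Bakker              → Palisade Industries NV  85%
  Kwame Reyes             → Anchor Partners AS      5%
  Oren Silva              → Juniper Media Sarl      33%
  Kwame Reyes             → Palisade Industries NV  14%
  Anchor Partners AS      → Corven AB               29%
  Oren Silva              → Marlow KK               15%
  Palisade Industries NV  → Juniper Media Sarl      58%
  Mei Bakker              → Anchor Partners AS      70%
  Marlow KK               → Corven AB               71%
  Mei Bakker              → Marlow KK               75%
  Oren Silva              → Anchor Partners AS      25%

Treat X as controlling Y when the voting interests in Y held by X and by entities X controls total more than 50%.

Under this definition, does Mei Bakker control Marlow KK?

Yes

Mei holds 85% of Palisade, so Mei controls Palisade.
Palisade and Mei together hold 10% + 75% = 85% of Marlow, so Mei controls Marlow.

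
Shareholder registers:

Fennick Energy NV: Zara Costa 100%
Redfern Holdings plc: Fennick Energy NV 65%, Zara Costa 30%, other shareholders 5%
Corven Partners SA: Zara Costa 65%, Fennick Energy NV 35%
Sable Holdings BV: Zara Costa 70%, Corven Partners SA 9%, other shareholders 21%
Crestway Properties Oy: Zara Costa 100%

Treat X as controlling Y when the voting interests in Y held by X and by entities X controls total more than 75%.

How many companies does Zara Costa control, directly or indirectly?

5

Zara holds 100% of Fennick, so Zara controls Fennick.
Fennick and Zara together hold 65% + 30% = 95% of Redfern, so Zara controls Redfern.
Zara and Fennick together hold 65% + 35% = 100% of Corven, so Zara controls Corven.
Zara and Corven together hold 70% + 9% = 79% of Sable, so Zara controls Sable.
Zara holds 100% of Crestway, so Zara controls Crestway.
Zara controls 5 companies.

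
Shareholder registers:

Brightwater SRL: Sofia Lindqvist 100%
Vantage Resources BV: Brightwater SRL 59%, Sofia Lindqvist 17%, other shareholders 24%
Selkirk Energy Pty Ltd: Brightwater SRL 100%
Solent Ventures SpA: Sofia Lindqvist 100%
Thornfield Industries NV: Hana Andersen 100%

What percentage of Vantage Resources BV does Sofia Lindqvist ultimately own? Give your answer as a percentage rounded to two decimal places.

Sofia reaches Vantage along 2 paths.
Via Brightwater: 100% × 59% = 59%.
Direct stake: 17% = 17%.
Total: 59% + 17% = 76%.
Rounded: 76.00%.

76.00%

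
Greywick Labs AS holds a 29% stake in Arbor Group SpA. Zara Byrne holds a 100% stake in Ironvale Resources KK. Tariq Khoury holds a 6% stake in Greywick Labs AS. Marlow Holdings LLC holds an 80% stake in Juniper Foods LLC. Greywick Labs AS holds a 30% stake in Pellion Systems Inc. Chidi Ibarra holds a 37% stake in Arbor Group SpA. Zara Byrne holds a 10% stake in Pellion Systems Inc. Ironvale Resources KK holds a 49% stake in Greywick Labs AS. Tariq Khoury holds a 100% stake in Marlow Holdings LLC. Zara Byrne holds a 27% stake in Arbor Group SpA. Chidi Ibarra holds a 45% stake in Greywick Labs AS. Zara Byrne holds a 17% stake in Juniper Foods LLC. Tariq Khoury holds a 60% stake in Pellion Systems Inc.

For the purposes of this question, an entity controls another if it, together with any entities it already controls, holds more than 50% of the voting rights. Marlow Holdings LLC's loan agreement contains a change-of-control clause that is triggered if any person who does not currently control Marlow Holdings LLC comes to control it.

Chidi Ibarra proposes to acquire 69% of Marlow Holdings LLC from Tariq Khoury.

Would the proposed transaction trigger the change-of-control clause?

The purchase adds only to Chidi's holdings (Tariq's stake shrinks), so Chidi is the only person who could newly come to control Marlow.
Chidi's largest direct stake is 45% in Greywick, which does not meet the threshold, so Chidi controls no company.
Neither Chidi nor any entity Chidi controls holds any voting interest in Marlow.
So before the transaction, Chidi does not control Marlow.
After the purchase, Chidi holds 69% of Marlow directly, and Tariq's stake falls to 31%.
Chidi holds 69% of Marlow, so Chidi controls Marlow.
Chidi did not control Marlow before and does after, so the clause is triggered.

Yes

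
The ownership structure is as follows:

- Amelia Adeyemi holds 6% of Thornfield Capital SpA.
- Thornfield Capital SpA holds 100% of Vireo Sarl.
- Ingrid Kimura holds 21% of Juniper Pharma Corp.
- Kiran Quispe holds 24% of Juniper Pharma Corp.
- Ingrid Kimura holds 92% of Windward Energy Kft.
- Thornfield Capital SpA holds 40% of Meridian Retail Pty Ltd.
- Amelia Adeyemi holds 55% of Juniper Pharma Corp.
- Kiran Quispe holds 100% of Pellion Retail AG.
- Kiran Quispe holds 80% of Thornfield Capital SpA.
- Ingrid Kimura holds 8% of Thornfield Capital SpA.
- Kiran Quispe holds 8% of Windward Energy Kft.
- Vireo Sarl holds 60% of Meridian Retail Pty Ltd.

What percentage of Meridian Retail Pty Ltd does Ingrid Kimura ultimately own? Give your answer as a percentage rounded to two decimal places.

8.00%

Ingrid reaches Meridian along 2 paths.
Via Thornfield: 8% × 40% = 3.2%.
Via Thornfield → Vireo: 8% × 100% × 60% = 4.8%.
Total: 3.2% + 4.8% = 8%.
Rounded: 8.00%.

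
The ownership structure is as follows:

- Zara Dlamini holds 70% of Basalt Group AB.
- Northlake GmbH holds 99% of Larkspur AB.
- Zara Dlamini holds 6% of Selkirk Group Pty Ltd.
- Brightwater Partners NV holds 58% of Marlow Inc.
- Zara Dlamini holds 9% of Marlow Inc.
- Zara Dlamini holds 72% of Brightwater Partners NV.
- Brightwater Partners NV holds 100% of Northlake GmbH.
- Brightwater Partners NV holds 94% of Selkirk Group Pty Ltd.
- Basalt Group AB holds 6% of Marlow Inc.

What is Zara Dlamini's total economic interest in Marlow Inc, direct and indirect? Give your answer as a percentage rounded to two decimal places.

Zara reaches Marlow along 3 paths.
Via Basalt: 70% × 6% = 4.2%.
Via Brightwater: 72% × 58% = 41.76%.
Direct stake: 9% = 9%.
Total: 4.2% + 41.76% + 9% = 54.96%.

54.96%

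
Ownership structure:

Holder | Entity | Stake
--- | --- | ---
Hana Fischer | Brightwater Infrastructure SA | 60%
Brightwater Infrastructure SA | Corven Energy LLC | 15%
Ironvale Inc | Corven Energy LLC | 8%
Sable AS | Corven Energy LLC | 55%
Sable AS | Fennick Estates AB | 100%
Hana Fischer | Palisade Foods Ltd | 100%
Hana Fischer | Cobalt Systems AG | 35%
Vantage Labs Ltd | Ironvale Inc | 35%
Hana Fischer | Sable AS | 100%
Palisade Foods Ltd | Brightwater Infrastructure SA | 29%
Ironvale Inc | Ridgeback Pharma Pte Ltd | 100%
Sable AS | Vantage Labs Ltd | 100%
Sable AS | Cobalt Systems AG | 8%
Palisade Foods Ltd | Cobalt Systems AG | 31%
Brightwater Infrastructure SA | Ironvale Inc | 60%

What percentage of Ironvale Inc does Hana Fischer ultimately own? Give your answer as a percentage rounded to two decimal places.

88.40%

Hana reaches Ironvale along 3 paths.
Via Sable → Vantage: 100% × 100% × 35% = 35%.
Via Brightwater: 60% × 60% = 36%.
Via Palisade → Brightwater: 100% × 29% × 60% = 17.4%.
Total: 35% + 36% + 17.4% = 88.4%.
Rounded: 88.40%.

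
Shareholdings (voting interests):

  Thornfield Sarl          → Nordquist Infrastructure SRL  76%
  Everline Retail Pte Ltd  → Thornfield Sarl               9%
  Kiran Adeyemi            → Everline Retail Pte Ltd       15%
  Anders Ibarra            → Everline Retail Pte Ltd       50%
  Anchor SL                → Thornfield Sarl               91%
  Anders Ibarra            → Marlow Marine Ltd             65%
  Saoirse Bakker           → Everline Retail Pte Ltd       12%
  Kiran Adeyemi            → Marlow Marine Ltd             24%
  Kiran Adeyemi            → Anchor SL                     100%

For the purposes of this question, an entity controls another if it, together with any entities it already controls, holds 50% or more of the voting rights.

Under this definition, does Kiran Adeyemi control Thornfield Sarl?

Kiran holds 100% of Anchor, so Kiran controls Anchor.
Anchor holds 91% of Thornfield, so Kiran controls Thornfield.

Yes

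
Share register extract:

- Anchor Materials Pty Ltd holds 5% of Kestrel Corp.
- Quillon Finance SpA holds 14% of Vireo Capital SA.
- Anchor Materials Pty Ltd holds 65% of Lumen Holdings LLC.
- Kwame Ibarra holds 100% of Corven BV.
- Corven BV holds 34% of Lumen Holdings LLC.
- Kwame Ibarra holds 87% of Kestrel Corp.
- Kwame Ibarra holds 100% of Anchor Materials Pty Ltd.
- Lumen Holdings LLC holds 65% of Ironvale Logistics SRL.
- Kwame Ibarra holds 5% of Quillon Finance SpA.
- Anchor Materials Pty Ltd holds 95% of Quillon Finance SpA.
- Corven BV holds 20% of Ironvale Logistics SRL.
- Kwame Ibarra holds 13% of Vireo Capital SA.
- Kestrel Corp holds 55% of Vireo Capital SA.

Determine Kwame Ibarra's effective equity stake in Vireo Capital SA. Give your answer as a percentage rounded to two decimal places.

77.60%

Kwame reaches Vireo along 5 paths.
Via Quillon: 5% × 14% = 0.7%.
Via Anchor → Quillon: 100% × 95% × 14% = 13.3%.
Direct stake: 13% = 13%.
Via Kestrel: 87% × 55% = 47.85%.
Via Anchor → Kestrel: 100% × 5% × 55% = 2.75%.
Total: 0.7% + 13.3% + 13% + 47.85% + 2.75% = 77.6%.
Rounded: 77.60%.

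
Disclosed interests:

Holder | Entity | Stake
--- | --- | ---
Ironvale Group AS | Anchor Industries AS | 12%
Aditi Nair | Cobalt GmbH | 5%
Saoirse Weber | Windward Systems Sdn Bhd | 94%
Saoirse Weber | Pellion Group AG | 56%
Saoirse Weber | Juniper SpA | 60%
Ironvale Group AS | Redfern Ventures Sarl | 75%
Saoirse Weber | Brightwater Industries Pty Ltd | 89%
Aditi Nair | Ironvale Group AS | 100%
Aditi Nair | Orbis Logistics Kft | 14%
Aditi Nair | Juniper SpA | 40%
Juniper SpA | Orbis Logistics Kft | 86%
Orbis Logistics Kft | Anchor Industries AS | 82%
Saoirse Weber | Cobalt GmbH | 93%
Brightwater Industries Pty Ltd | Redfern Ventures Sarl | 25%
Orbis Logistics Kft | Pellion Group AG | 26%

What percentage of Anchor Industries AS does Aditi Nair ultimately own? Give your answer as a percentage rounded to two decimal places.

51.69%

Aditi reaches Anchor along 3 paths.
Via Ironvale: 100% × 12% = 12%.
Via Orbis: 14% × 82% = 11.48%.
Via Juniper → Orbis: 40% × 86% × 82% = 28.208%.
Total: 12% + 11.48% + 28.208% = 51.688%.
Rounded: 51.69%.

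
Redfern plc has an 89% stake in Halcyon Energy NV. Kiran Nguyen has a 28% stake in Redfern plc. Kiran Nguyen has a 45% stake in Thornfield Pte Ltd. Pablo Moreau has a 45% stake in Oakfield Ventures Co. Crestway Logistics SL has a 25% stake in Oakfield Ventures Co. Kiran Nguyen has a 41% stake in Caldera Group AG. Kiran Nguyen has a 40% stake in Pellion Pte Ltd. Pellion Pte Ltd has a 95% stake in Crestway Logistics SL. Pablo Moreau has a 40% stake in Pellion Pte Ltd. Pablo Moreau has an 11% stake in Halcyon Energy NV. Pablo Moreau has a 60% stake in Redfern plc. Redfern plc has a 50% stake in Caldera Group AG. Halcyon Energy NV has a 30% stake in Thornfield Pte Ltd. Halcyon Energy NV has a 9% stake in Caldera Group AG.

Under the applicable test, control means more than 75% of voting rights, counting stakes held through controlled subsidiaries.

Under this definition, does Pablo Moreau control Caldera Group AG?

Pablo's largest direct stake is 60% in Redfern, which does not meet the threshold, so Pablo controls no company.
Neither Pablo nor any entity Pablo controls holds any voting interest in Caldera.
So Pablo does not control Caldera.

No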